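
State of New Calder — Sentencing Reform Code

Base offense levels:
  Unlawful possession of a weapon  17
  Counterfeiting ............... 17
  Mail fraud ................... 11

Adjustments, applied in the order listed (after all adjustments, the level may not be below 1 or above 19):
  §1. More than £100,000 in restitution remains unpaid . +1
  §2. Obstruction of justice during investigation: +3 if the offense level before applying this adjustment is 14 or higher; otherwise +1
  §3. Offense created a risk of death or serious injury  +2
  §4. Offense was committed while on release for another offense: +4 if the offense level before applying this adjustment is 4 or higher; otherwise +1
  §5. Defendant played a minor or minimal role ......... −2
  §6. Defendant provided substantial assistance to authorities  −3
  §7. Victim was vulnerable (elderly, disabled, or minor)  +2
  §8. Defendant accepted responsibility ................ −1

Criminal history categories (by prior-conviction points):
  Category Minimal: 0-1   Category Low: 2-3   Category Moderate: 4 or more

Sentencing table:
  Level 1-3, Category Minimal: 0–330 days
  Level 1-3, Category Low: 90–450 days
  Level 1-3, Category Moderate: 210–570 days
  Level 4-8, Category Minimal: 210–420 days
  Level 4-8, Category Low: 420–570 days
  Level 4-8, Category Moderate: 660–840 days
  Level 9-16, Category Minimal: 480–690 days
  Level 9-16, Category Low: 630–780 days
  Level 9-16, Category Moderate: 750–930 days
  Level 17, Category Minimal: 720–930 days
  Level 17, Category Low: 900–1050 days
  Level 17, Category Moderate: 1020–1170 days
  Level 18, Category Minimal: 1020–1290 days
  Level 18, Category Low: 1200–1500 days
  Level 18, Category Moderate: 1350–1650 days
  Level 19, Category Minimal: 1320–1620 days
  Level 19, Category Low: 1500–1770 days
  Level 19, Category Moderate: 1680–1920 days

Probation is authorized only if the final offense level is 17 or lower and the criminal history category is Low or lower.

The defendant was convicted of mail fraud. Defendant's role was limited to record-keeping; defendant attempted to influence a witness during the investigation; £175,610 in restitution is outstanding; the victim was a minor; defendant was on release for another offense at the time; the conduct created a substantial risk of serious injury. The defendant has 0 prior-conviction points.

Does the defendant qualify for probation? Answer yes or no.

No

Base offense level for mail fraud: 11.
§1 applies: 11 + 1 = 12.
§2 applies (level before this adjustment is 12 < 14, so +1): 12 + 1 = 13.
§3 applies: 13 + 2 = 15.
§4 applies (level before this adjustment is 15 ≥ 4, so +4): 15 + 4 = 19.
§5 applies: 19 − 2 = 17.
§6 does not apply.
§7 applies: 17 + 2 = 19.
§8 does not apply.
Final offense level: 19.
Criminal history: 0 prior points → Category Minimal (0-1).
Level 19 falls in the 19 band.
Grid: Level 19 × Category Minimal = 1320-1620 days.
Probation check: level 19 > 17 and category Minimal ≤ Low → not eligible.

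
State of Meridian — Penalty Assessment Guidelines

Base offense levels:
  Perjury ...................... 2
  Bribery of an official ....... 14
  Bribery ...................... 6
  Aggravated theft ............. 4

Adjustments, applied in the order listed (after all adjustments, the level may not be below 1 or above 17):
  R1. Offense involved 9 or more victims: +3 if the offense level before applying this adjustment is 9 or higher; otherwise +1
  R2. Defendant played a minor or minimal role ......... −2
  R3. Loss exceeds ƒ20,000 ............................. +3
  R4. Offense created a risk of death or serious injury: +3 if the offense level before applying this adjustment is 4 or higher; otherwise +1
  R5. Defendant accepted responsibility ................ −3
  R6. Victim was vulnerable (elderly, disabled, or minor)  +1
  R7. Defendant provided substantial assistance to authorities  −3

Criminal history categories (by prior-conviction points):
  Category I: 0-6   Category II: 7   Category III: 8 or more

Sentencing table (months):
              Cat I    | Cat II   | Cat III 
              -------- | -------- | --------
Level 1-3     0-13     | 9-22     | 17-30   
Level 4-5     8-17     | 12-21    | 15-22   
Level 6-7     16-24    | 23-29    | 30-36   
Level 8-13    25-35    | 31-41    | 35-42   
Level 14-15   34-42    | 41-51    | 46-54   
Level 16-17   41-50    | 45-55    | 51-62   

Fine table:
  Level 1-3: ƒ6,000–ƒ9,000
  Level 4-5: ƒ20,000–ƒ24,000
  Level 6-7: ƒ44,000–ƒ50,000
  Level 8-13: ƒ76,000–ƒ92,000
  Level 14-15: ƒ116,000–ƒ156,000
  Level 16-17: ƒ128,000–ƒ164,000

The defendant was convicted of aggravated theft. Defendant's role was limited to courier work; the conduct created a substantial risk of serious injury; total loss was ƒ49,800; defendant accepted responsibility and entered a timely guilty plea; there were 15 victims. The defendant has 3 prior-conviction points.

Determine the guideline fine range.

ƒ44,000–ƒ50,000

Base offense level for aggravated theft: 4.
R1 applies (level before this adjustment is 4 < 9, so +1): 4 + 1 = 5.
R2 applies: 5 − 2 = 3.
R3 applies: 3 + 3 = 6.
R4 applies (level before this adjustment is 6 ≥ 4, so +3): 6 + 3 = 9.
R5 applies: 9 − 3 = 6.
Final offense level: 6.
Level 6 falls in the 6-7 band.
Fine table: Level 6-7 → ƒ44,000–ƒ50,000.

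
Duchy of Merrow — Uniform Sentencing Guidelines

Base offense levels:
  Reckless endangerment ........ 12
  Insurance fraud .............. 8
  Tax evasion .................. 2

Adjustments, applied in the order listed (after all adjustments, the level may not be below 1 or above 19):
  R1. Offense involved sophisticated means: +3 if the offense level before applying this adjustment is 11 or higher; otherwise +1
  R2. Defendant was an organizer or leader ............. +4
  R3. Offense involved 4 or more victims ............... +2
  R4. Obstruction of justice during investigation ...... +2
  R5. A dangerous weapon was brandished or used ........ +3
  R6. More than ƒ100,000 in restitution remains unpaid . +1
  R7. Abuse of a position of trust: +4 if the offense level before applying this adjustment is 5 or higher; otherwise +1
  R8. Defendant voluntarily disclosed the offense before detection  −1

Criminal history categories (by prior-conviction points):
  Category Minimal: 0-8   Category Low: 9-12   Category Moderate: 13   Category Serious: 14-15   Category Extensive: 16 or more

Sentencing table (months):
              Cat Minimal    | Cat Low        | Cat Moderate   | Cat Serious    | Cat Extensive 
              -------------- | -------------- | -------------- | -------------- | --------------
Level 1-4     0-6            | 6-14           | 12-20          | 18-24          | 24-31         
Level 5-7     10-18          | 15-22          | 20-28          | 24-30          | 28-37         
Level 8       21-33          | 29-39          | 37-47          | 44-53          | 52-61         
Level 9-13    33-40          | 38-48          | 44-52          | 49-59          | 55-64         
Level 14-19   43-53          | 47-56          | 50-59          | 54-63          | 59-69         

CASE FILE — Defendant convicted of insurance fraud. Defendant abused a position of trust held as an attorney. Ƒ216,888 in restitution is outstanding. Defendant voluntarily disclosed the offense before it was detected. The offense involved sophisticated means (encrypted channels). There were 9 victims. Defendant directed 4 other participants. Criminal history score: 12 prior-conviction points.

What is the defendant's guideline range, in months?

47-56 months

Base offense level for insurance fraud: 8.
R1 applies (level before this adjustment is 8 < 11, so +1): 8 + 1 = 9.
R2 applies: 9 + 4 = 13.
R3 applies: 13 + 2 = 15.
R4 does not apply.
R6 applies: 15 + 1 = 16.
R7 applies (level before this adjustment is 16 ≥ 5, so +4): 16 + 4 = 20.
R8 applies: 20 − 1 = 19.
Final offense level: 19.
Criminal history: 12 prior points → Category Low (9-12).
Level 19 falls in the 14-19 band.
Grid: Level 14-19 × Category Low = 47-56 months.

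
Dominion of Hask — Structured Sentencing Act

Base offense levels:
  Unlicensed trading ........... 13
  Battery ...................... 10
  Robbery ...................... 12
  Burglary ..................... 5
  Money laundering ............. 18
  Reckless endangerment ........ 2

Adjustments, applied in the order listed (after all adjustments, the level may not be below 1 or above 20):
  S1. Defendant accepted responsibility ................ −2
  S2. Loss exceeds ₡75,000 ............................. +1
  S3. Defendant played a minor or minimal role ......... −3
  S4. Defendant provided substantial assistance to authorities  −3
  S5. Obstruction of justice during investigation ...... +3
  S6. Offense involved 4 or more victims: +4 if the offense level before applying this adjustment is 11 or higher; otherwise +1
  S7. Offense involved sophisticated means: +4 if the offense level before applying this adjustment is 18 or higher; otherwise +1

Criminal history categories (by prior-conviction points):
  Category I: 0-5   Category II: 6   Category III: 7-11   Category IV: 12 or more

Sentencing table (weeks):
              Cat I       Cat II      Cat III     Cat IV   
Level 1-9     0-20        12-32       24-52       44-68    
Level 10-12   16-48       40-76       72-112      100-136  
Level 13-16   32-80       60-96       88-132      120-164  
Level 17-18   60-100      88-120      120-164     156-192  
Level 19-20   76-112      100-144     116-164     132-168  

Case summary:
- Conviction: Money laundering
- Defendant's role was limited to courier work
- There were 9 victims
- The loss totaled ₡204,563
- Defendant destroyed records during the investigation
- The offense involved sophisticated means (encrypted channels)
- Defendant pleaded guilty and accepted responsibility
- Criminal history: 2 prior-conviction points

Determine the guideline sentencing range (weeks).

Base offense level for money laundering: 18.
S1 applies: 18 − 2 = 16.
S2 applies: 16 + 1 = 17.
S3 applies: 17 − 3 = 14.
S5 applies: 14 + 3 = 17.
S6 applies (level before this adjustment is 17 ≥ 11, so +4): 17 + 4 = 21.
S7 applies (level before this adjustment is 21 ≥ 18, so +4): 21 + 4 = 25.
Level 25 exceeds the maximum of 20; capped at 20.
Final offense level: 20.
Criminal history: 2 prior points → Category I (0-5).
Level 20 falls in the 19-20 band.
Grid: Level 19-20 × Category I = 76-112 weeks.

76-112 weeks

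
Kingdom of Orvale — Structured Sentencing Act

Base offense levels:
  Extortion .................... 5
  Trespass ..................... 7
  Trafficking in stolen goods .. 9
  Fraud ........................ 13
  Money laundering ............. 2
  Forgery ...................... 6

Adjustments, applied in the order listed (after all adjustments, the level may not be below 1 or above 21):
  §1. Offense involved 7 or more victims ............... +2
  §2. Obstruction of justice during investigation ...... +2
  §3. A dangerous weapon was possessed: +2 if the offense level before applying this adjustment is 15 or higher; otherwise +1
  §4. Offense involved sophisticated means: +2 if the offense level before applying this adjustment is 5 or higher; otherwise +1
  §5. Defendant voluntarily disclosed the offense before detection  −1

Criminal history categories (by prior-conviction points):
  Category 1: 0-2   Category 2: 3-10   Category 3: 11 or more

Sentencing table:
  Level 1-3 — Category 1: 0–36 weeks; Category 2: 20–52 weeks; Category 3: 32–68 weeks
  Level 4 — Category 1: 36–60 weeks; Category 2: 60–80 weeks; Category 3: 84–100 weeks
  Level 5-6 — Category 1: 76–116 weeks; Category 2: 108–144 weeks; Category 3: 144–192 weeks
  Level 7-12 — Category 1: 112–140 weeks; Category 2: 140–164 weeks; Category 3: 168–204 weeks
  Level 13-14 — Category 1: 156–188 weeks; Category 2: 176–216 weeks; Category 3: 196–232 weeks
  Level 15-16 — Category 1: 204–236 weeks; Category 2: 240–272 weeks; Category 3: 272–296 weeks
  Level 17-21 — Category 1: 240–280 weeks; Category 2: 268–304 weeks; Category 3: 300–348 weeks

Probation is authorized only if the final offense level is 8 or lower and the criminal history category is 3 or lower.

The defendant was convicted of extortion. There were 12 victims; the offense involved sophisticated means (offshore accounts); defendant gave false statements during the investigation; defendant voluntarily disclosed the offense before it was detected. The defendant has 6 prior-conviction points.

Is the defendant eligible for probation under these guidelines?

Base offense level for extortion: 5.
§1 applies: 5 + 2 = 7.
§2 applies: 7 + 2 = 9.
§3 does not apply.
§4 applies (level before this adjustment is 9 ≥ 5, so +2): 9 + 2 = 11.
§5 applies: 11 − 1 = 10.
Final offense level: 10.
Criminal history: 6 prior points → Category 2 (3-10).
Level 10 falls in the 7-12 band.
Grid: Level 7-12 × Category 2 = 140-164 weeks.
Probation check: level 10 > 8 and category 2 ≤ 3 → not eligible.

No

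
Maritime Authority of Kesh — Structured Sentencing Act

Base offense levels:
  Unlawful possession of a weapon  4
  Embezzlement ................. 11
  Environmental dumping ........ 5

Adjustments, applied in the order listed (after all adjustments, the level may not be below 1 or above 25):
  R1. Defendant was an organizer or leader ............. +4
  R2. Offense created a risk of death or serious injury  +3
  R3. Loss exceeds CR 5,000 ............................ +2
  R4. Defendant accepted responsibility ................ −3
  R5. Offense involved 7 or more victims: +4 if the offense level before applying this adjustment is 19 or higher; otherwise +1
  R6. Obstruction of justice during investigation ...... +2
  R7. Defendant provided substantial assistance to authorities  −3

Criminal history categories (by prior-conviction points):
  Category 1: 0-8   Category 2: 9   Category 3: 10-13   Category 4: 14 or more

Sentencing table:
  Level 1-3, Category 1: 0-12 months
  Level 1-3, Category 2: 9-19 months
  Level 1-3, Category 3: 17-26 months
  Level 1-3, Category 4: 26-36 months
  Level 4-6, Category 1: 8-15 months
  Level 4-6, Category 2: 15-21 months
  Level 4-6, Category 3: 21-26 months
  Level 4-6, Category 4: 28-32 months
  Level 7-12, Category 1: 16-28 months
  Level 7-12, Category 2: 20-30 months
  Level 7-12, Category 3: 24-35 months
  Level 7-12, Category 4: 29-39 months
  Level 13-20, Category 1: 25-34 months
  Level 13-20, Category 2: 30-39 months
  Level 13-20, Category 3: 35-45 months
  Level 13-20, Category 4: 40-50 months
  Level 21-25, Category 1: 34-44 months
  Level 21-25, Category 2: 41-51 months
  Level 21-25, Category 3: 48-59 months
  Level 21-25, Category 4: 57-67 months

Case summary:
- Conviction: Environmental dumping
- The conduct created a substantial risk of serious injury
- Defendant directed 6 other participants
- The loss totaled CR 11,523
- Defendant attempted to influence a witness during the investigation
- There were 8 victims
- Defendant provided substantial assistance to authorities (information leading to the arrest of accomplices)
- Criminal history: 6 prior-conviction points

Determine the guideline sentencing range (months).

25-34 months

Base offense level for environmental dumping: 5.
R1 applies: 5 + 4 = 9.
R2 applies: 9 + 3 = 12.
R3 applies: 12 + 2 = 14.
R4 does not apply.
R5 applies (level before this adjustment is 14 < 19, so +1): 14 + 1 = 15.
R6 applies: 15 + 2 = 17.
R7 applies: 17 − 3 = 14.
Final offense level: 14.
Criminal history: 6 prior points → Category 1 (0-8).
Level 14 falls in the 13-20 band.
Grid: Level 13-20 × Category 1 = 25-34 months.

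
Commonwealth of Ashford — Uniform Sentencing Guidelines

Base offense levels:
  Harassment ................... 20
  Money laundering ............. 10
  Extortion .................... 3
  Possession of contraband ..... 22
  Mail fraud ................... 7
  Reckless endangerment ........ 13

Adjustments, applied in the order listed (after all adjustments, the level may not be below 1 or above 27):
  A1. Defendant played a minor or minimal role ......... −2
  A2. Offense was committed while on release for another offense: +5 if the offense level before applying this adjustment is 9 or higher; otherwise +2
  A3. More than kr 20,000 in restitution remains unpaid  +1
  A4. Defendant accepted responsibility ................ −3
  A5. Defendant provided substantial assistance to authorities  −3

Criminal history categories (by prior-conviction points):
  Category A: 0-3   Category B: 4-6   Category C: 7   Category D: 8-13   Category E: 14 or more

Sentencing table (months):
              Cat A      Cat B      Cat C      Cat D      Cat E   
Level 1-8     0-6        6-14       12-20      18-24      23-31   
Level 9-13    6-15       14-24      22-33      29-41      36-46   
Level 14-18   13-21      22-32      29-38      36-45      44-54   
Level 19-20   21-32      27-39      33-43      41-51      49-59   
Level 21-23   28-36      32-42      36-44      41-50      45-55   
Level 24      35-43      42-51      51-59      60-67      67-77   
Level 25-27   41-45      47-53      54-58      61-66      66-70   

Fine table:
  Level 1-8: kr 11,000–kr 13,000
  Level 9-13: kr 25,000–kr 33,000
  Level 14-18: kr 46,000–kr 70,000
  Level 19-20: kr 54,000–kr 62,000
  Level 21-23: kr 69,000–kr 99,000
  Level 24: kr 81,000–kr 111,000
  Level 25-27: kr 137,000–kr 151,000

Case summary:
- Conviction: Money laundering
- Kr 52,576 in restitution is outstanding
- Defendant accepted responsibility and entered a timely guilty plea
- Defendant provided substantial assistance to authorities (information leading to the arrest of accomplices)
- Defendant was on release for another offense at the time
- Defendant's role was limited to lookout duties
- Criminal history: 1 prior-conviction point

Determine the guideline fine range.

Base offense level for money laundering: 10.
A1 applies: 10 − 2 = 8.
A2 applies (level before this adjustment is 8 < 9, so +2): 8 + 2 = 10.
A3 applies: 10 + 1 = 11.
A4 applies: 11 − 3 = 8.
A5 applies: 8 − 3 = 5.
Final offense level: 5.
Level 5 falls in the 1-8 band.
Fine table: Level 1-8 → kr 11,000–kr 13,000.

kr 11,000–kr 13,000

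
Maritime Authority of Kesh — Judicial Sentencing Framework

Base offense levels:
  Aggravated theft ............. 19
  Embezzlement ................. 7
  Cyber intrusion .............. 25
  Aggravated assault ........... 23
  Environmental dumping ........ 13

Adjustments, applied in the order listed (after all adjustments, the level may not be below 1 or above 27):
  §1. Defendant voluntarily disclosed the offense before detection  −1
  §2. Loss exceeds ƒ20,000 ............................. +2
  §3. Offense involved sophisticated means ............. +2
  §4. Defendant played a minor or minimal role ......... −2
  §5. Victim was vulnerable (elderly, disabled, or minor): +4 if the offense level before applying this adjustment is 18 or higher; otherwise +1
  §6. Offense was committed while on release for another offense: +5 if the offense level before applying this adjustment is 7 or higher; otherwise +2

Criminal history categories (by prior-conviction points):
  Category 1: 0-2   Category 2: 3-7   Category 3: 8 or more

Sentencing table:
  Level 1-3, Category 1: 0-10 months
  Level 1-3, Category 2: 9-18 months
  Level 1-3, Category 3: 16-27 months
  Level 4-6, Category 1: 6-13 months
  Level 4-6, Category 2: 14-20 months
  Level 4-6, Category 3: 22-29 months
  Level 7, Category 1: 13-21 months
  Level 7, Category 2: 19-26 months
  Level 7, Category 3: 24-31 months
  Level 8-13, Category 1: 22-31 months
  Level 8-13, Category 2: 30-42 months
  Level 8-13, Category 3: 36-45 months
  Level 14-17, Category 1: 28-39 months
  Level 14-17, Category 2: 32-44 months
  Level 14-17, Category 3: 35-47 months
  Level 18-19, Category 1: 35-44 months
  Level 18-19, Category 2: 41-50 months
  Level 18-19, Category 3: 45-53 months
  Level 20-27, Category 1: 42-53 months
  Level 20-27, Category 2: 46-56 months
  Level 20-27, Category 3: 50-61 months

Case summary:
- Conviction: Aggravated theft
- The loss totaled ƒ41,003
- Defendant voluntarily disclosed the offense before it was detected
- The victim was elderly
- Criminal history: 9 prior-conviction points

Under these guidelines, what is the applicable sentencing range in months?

Base offense level for aggravated theft: 19.
§1 applies: 19 − 1 = 18.
§2 applies: 18 + 2 = 20.
§3 does not apply.
§5 applies (level before this adjustment is 20 ≥ 18, so +4): 20 + 4 = 24.
Final offense level: 24.
Criminal history: 9 prior points → Category 3 (8+).
Level 24 falls in the 20-27 band.
Grid: Level 20-27 × Category 3 = 50-61 months.

50-61 months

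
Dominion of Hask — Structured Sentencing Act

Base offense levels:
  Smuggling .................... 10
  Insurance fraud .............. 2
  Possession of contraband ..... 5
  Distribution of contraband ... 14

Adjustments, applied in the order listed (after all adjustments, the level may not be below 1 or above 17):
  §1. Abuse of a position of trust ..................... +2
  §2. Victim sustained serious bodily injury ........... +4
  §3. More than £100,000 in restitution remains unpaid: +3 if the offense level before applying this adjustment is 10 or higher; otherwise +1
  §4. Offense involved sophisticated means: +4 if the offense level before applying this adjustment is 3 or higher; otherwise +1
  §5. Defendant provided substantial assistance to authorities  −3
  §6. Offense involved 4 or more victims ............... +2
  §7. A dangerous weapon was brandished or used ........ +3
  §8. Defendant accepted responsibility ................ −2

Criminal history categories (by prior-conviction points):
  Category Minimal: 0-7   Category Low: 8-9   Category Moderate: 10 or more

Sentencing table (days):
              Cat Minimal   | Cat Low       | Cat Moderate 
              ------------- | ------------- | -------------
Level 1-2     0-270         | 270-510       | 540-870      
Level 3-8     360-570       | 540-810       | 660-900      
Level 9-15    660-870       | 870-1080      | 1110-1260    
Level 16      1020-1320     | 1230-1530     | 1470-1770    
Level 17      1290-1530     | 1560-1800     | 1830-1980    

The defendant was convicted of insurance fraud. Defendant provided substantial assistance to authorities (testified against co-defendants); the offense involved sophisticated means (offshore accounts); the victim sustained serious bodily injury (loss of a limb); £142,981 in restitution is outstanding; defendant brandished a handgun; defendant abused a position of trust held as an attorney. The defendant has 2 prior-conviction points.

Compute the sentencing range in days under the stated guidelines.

Base offense level for insurance fraud: 2.
§1 applies: 2 + 2 = 4.
§2 applies: 4 + 4 = 8.
§3 applies (level before this adjustment is 8 < 10, so +1): 8 + 1 = 9.
§4 applies (level before this adjustment is 9 ≥ 3, so +4): 9 + 4 = 13.
§5 applies: 13 − 3 = 10.
§6 does not apply.
§7 applies: 10 + 3 = 13.
Final offense level: 13.
Criminal history: 2 prior points → Category Minimal (0-7).
Level 13 falls in the 9-15 band.
Grid: Level 9-15 × Category Minimal = 660-870 days.

660-870 days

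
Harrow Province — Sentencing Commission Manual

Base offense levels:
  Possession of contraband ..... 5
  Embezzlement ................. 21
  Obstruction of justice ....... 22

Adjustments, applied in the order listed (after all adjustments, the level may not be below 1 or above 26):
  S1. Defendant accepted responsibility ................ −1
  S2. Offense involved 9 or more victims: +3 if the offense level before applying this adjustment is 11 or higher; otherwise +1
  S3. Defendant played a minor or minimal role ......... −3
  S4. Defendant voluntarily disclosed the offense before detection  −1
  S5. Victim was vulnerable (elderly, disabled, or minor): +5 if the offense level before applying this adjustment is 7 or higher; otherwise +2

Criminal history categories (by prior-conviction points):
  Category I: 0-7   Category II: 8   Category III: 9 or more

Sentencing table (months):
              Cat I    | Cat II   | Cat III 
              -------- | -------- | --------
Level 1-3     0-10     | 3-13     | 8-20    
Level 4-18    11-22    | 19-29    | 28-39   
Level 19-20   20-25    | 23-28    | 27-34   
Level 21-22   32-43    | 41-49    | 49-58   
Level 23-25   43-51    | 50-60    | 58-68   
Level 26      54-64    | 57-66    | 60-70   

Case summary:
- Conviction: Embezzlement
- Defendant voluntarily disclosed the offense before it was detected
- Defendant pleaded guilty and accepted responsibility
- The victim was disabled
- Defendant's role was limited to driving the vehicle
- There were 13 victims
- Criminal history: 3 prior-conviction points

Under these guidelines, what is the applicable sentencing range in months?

Base offense level for embezzlement: 21.
S1 applies: 21 − 1 = 20.
S2 applies (level before this adjustment is 20 ≥ 11, so +3): 20 + 3 = 23.
S3 applies: 23 − 3 = 20.
S4 applies: 20 − 1 = 19.
S5 applies (level before this adjustment is 19 ≥ 7, so +5): 19 + 5 = 24.
Final offense level: 24.
Criminal history: 3 prior points → Category I (0-7).
Level 24 falls in the 23-25 band.
Grid: Level 23-25 × Category I = 43-51 months.

43-51 months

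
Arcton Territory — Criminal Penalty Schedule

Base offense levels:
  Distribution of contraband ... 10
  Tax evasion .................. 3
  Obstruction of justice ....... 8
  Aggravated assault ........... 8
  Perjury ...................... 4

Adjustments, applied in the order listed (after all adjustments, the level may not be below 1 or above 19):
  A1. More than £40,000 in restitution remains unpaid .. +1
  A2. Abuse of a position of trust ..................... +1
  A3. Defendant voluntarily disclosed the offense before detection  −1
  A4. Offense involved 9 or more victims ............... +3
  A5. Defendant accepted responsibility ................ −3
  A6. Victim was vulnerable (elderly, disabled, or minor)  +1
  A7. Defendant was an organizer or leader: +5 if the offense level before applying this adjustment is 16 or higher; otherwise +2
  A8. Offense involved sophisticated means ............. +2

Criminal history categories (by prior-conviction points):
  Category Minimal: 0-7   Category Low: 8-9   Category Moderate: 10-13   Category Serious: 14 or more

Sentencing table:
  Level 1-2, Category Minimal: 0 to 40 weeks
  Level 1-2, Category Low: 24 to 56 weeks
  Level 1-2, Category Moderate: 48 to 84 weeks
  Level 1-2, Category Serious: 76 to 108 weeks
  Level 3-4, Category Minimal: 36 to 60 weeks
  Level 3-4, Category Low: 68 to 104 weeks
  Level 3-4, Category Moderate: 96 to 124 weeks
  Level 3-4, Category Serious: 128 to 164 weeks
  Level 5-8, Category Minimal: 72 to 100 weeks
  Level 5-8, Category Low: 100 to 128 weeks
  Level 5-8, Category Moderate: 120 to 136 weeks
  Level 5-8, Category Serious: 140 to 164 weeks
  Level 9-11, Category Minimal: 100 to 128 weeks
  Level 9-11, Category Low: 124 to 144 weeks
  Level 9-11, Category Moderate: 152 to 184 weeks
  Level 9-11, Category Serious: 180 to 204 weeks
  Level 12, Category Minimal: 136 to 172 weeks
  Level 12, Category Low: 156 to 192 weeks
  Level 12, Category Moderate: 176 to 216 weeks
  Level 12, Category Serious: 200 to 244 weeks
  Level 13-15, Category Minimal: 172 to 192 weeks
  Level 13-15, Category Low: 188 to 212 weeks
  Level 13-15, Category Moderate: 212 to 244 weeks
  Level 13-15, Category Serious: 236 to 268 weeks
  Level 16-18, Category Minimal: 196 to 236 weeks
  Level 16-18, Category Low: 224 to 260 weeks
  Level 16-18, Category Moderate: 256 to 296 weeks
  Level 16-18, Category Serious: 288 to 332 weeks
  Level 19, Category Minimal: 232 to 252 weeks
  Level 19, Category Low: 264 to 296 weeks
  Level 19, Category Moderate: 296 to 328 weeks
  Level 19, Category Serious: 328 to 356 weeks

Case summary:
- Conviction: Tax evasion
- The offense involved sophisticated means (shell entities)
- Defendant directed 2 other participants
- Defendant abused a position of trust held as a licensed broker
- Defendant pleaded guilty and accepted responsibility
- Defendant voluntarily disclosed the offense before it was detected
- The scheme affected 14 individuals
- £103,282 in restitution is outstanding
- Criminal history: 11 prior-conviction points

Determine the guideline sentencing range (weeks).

Base offense level for tax evasion: 3.
A1 applies: 3 + 1 = 4.
A2 applies: 4 + 1 = 5.
A3 applies: 5 − 1 = 4.
A4 applies: 4 + 3 = 7.
A5 applies: 7 − 3 = 4.
A6 does not apply.
A7 applies (level before this adjustment is 4 < 16, so +2): 4 + 2 = 6.
A8 applies: 6 + 2 = 8.
Final offense level: 8.
Criminal history: 11 prior points → Category Moderate (10-13).
Level 8 falls in the 5-8 band.
Grid: Level 5-8 × Category Moderate = 120-136 weeks.

120-136 weeks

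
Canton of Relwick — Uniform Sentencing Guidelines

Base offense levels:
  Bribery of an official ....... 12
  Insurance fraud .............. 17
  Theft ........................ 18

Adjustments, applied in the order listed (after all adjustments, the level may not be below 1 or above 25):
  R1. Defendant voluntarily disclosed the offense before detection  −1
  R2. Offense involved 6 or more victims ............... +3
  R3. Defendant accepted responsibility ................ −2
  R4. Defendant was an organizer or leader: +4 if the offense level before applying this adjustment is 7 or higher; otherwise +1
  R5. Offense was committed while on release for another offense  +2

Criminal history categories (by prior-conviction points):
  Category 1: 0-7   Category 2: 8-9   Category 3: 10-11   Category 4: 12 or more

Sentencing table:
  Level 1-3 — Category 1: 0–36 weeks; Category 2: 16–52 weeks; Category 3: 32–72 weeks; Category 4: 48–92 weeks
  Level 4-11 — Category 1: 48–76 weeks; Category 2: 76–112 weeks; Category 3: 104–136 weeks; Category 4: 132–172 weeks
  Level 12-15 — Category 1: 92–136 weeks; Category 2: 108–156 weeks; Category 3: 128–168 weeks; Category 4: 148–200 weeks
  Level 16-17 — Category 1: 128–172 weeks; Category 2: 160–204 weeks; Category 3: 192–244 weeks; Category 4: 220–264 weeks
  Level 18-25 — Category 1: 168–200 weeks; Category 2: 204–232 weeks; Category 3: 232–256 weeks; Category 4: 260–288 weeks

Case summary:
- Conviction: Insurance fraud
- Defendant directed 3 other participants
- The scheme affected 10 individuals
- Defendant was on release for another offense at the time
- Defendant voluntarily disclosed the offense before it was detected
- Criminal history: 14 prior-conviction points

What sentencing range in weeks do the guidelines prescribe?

Base offense level for insurance fraud: 17.
R1 applies: 17 − 1 = 16.
R2 applies: 16 + 3 = 19.
R4 applies (level before this adjustment is 19 ≥ 7, so +4): 19 + 4 = 23.
R5 applies: 23 + 2 = 25.
Final offense level: 25.
Criminal history: 14 prior points → Category 4 (12+).
Level 25 falls in the 18-25 band.
Grid: Level 18-25 × Category 4 = 260-288 weeks.

260-288 weeks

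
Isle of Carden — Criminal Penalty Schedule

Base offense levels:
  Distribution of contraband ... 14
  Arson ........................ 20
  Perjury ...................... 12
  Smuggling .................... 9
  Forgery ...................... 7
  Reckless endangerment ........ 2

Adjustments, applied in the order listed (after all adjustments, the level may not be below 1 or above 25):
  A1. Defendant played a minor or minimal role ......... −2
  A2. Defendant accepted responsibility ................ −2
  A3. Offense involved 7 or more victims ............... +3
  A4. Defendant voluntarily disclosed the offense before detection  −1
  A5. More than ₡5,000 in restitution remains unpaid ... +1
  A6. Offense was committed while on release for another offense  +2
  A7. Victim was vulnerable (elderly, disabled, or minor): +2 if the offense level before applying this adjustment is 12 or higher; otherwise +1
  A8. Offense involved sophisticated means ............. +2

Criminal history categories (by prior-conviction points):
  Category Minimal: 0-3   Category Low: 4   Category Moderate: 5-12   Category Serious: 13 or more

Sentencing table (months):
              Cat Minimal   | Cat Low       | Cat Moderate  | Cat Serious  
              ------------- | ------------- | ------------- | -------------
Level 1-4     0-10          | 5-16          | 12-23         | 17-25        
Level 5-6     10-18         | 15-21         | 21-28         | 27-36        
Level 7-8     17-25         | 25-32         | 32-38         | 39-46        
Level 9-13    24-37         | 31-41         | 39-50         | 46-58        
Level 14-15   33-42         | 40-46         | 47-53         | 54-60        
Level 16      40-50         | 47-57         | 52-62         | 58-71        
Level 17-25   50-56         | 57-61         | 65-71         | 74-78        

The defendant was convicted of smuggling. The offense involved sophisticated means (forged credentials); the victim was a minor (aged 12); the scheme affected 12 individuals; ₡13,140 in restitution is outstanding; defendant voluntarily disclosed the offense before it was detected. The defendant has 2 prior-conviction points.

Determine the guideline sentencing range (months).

40-50 months

Base offense level for smuggling: 9.
A1 does not apply.
A3 applies: 9 + 3 = 12.
A4 applies: 12 − 1 = 11.
A5 applies: 11 + 1 = 12.
A6 does not apply.
A7 applies (level before this adjustment is 12 ≥ 12, so +2): 12 + 2 = 14.
A8 applies: 14 + 2 = 16.
Final offense level: 16.
Criminal history: 2 prior points → Category Minimal (0-3).
Level 16 falls in the 16 band.
Grid: Level 16 × Category Minimal = 40-50 months.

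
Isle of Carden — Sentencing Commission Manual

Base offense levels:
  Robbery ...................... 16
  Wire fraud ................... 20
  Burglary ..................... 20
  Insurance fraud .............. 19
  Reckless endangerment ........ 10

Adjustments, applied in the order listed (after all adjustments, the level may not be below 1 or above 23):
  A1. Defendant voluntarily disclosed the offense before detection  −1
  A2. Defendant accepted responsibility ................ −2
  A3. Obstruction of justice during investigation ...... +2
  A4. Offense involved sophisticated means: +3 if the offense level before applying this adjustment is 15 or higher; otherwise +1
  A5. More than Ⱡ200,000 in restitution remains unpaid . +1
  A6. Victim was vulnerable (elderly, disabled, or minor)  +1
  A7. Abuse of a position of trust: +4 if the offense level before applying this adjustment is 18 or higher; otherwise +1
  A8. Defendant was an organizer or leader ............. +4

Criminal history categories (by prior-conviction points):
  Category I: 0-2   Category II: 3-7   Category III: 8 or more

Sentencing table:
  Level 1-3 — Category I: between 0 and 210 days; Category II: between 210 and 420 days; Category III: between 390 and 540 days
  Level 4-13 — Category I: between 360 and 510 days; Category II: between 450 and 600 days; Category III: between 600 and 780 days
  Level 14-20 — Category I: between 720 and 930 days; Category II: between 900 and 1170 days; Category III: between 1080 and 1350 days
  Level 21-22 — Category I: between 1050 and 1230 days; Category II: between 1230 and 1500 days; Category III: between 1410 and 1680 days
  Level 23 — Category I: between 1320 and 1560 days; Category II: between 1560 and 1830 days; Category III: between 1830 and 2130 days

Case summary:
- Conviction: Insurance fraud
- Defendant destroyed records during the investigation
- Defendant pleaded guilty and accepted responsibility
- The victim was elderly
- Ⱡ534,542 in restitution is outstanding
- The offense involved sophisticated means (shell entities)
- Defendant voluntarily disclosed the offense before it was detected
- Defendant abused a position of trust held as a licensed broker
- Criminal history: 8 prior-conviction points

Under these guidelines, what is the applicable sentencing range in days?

Base offense level for insurance fraud: 19.
A1 applies: 19 − 1 = 18.
A2 applies: 18 − 2 = 16.
A3 applies: 16 + 2 = 18.
A4 applies (level before this adjustment is 18 ≥ 15, so +3): 18 + 3 = 21.
A5 applies: 21 + 1 = 22.
A6 applies: 22 + 1 = 23.
A7 applies (level before this adjustment is 23 ≥ 18, so +4): 23 + 4 = 27.
Level 27 exceeds the maximum of 23; capped at 23.
Final offense level: 23.
Criminal history: 8 prior points → Category III (8+).
Level 23 falls in the 23 band.
Grid: Level 23 × Category III = 1830-2130 days.

1830-2130 days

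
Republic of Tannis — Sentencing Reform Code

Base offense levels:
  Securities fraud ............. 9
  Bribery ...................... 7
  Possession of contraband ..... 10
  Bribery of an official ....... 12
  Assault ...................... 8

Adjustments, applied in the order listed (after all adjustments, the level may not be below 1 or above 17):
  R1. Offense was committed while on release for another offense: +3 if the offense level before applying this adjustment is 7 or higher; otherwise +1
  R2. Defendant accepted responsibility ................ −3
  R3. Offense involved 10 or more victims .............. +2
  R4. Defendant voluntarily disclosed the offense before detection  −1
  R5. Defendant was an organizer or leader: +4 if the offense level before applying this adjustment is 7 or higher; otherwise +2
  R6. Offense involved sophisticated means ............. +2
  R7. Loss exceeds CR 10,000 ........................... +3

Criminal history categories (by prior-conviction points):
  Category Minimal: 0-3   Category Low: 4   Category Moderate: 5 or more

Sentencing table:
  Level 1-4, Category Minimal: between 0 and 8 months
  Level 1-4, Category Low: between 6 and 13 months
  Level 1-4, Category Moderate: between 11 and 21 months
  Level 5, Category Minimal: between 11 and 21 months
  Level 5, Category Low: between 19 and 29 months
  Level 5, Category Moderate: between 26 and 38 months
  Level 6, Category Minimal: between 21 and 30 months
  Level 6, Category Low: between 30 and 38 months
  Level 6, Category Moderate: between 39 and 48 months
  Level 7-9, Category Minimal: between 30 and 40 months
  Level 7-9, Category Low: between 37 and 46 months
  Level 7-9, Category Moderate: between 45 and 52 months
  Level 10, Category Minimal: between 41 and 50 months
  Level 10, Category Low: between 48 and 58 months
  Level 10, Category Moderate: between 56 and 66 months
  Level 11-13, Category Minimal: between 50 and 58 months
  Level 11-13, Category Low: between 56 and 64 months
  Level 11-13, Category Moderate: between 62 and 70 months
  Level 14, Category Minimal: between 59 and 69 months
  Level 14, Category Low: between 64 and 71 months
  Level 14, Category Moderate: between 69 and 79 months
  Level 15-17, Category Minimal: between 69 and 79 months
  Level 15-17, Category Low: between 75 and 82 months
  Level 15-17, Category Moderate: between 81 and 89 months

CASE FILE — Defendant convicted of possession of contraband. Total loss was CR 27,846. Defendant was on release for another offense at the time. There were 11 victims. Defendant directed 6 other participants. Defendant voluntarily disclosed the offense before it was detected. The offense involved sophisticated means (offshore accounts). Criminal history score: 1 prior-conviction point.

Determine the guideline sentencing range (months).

69-79 months

Base offense level for possession of contraband: 10.
R1 applies (level before this adjustment is 10 ≥ 7, so +3): 10 + 3 = 13.
R2 does not apply.
R3 applies: 13 + 2 = 15.
R4 applies: 15 − 1 = 14.
R5 applies (level before this adjustment is 14 ≥ 7, so +4): 14 + 4 = 18.
R6 applies: 18 + 2 = 20.
R7 applies: 20 + 3 = 23.
Level 23 exceeds the maximum of 17; capped at 17.
Final offense level: 17.
Criminal history: 1 prior point → Category Minimal (0-3).
Level 17 falls in the 15-17 band.
Grid: Level 15-17 × Category Minimal = 69-79 months.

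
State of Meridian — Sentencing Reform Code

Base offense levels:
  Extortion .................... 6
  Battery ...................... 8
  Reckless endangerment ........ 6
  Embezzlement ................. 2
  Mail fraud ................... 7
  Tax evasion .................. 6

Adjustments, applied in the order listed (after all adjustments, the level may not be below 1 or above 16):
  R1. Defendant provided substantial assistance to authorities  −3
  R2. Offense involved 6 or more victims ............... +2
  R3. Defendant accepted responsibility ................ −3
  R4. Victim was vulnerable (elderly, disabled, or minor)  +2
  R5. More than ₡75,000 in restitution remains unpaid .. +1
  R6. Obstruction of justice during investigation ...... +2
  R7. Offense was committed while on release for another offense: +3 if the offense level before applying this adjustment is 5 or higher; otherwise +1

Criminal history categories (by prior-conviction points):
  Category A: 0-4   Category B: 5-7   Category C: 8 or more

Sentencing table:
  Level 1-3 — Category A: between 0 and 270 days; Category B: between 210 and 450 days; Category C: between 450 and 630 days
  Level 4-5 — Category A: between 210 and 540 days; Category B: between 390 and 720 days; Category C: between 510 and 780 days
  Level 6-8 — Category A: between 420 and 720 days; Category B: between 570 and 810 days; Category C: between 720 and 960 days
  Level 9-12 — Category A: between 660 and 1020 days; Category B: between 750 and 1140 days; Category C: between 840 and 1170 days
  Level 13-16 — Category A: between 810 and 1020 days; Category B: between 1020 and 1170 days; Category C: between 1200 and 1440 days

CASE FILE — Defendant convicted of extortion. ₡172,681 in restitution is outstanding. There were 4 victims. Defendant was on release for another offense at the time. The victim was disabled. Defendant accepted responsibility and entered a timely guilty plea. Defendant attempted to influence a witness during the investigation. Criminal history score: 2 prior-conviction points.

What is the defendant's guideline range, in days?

660-1020 days

Base offense level for extortion: 6.
R1 does not apply.
R3 applies: 6 − 3 = 3.
R4 applies: 3 + 2 = 5.
R5 applies: 5 + 1 = 6.
R6 applies: 6 + 2 = 8.
R7 applies (level before this adjustment is 8 ≥ 5, so +3): 8 + 3 = 11.
Final offense level: 11.
Criminal history: 2 prior points → Category A (0-4).
Level 11 falls in the 9-12 band.
Grid: Level 9-12 × Category A = 660-1020 days.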